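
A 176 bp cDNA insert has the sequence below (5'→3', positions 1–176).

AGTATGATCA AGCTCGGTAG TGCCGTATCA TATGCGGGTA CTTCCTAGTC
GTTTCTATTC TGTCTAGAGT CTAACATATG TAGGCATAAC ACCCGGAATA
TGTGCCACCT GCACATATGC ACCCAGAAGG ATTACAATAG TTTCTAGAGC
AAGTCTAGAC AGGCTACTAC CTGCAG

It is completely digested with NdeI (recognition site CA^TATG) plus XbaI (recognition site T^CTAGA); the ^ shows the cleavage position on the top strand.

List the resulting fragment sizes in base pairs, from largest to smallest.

39, 33, 30, 28, 22, 13, 11 bp

NdeI sites (CATATG) start at positions 29, 75, 114.
NdeI cuts after base 2 of each site, so after positions 30, 76, 115.
XbaI sites (TCTAGA) start at positions 63, 143, 154.
XbaI cuts after the first base of each site, so after positions 63, 143, 154.
Combined cut positions: 30, 63, 76, 115, 143, 154.
Linear molecule, 6 cuts → 7 fragments:
  1–30 → 30 bp
  31–63 → 33 bp
  64–76 → 13 bp
  77–115 → 39 bp
  116–143 → 28 bp
  144–154 → 11 bp
  155–176 → 22 bp
Sorted largest to smallest: 39, 33, 30, 28, 22, 13, 11 bp.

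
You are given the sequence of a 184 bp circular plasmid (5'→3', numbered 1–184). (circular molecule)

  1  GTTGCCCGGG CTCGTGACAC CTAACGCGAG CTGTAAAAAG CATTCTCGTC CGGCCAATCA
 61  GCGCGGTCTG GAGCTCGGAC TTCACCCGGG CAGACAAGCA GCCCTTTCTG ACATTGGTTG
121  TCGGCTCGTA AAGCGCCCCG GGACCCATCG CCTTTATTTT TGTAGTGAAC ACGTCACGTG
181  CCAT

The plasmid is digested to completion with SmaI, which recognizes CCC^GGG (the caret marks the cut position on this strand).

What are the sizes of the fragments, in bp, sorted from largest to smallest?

80, 52, 52 bp

SmaI sites (CCCGGG) start at positions 5, 85, 137.
SmaI cuts after base 3 of each site, so after positions 7, 87, 139.
Circular molecule, 3 cuts → 3 fragments:
  8–87 → 80 bp
  88–139 → 52 bp
  140–184 then 1–7 → 45 + 7 = 52 bp
Sorted largest to smallest: 80, 52, 52 bp.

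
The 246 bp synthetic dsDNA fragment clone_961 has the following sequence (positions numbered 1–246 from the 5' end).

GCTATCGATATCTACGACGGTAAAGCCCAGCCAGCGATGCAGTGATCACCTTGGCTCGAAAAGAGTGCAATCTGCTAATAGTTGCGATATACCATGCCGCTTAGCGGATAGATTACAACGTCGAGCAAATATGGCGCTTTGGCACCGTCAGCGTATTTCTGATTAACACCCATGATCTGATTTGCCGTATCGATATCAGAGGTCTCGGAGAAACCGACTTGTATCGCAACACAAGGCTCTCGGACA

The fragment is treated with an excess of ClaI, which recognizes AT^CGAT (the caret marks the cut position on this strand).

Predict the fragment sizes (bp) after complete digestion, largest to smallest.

185, 56, 5 bp

ClaI sites (ATCGAT) start at positions 4, 189.
ClaI cuts after base 2 of each site, so after positions 5, 190.
Linear molecule, 2 cuts → 3 fragments:
  1–5 → 5 bp
  6–190 → 185 bp
  191–246 → 56 bp
Sorted largest to smallest: 185, 56, 5 bp.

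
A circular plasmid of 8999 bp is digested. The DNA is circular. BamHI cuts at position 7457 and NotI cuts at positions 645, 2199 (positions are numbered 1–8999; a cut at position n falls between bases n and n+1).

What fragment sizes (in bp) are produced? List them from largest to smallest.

5258, 2187, 1554 bp

Combined cut positions (sorted): 645, 2199, 7457.
Circular molecule, 3 cuts → 3 fragments:
  2199 − 645 = 1554 bp
  7457 − 2199 = 5258 bp
  wrap: 8999 − 7457 + 645 = 2187 bp
Sorted largest to smallest: 5258, 2187, 1554 bp.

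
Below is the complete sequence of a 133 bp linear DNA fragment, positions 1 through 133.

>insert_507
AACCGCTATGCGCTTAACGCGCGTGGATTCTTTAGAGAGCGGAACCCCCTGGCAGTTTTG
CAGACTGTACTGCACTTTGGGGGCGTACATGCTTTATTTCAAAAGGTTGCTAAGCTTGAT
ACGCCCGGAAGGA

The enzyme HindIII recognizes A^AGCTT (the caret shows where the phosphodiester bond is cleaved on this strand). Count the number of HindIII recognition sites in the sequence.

AAGCTT occurs starting at position 112.
HindIII cuts at 1 site.

1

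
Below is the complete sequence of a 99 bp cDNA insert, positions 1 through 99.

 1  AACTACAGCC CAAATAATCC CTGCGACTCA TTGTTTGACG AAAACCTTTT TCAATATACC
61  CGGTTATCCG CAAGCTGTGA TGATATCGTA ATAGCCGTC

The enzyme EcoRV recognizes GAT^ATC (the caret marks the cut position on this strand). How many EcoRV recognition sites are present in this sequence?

1

GATATC occurs starting at position 82.
EcoRV cuts at 1 site.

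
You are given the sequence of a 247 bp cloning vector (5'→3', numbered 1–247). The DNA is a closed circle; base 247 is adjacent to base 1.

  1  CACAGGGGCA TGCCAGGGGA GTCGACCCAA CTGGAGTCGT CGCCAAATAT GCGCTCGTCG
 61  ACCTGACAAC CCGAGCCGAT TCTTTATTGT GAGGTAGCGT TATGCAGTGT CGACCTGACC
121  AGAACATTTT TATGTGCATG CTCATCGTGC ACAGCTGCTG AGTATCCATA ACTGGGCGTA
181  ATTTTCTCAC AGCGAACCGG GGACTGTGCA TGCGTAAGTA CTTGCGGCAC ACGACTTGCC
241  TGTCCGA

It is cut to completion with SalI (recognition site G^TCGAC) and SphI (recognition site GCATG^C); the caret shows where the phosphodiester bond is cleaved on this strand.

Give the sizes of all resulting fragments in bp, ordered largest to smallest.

72, 52, 47, 36, 31, 9 bp

SalI sites (GTCGAC) start at positions 21, 57, 109.
SalI cuts after the first base of each site, so after positions 21, 57, 109.
SphI sites (GCATGC) start at positions 8, 136, 208.
SphI cuts after base 5 of each site (before the last base), so after positions 12, 140, 212.
Combined cut positions: 12, 21, 57, 109, 140, 212.
Circular molecule, 6 cuts → 6 fragments:
  13–21 → 9 bp
  22–57 → 36 bp
  58–109 → 52 bp
  110–140 → 31 bp
  141–212 → 72 bp
  213–247 then 1–12 → 35 + 12 = 47 bp
Sorted largest to smallest: 72, 52, 47, 36, 31, 9 bp.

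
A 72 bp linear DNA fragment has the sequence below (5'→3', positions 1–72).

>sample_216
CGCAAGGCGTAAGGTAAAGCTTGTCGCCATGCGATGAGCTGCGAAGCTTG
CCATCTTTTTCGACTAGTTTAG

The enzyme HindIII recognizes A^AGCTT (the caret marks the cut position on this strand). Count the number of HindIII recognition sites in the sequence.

2

AAGCTT occurs starting at positions 17, 44.
HindIII cuts at 2 sites.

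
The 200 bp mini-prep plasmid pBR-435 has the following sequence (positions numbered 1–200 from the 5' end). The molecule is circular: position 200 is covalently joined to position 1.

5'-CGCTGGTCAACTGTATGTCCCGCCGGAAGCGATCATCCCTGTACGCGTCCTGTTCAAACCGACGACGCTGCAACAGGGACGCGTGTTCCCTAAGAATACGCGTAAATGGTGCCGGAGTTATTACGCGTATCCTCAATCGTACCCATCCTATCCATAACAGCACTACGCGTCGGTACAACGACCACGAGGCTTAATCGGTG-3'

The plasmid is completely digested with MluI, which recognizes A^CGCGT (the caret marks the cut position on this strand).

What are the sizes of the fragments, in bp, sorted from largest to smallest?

78, 42, 36, 25, 19 bp

MluI sites (ACGCGT) start at positions 43, 79, 98, 123, 165.
MluI cuts after the first base of each site, so after positions 43, 79, 98, 123, 165.
Circular molecule, 5 cuts → 5 fragments:
  44–79 → 36 bp
  80–98 → 19 bp
  99–123 → 25 bp
  124–165 → 42 bp
  166–200 then 1–43 → 35 + 43 = 78 bp
Sorted largest to smallest: 78, 42, 36, 25, 19 bp.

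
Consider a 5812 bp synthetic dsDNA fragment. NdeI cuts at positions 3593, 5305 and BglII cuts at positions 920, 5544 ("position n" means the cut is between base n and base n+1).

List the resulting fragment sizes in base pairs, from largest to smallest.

2673, 1712, 920, 268, 239 bp

Combined cut positions (sorted): 920, 3593, 5305, 5544.
Linear molecule, 4 cuts → 5 fragments:
  920 − 0 = 920 bp
  3593 − 920 = 2673 bp
  5305 − 3593 = 1712 bp
  5544 − 5305 = 239 bp
  5812 − 5544 = 268 bp
Sorted largest to smallest: 2673, 1712, 920, 268, 239 bp.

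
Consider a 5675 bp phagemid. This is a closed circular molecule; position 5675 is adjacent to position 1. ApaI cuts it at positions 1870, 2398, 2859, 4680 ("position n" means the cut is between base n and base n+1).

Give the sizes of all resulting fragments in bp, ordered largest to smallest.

Circular molecule, 4 cuts → 4 fragments:
  2398 − 1870 = 528 bp
  2859 − 2398 = 461 bp
  4680 − 2859 = 1821 bp
  wrap: 5675 − 4680 + 1870 = 2865 bp
Sorted largest to smallest: 2865, 1821, 528, 461 bp.

2865, 1821, 528, 461 bp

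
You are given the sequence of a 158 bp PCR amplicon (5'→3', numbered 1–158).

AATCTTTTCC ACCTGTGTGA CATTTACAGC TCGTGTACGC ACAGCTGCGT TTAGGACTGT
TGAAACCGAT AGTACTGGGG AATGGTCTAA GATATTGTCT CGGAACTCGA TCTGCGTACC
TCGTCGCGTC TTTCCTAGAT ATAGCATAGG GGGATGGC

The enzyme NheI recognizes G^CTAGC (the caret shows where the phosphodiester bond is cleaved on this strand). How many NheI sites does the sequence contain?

0

No occurrence of GCTAGC is present in the sequence.
NheI does not cut: 0 sites.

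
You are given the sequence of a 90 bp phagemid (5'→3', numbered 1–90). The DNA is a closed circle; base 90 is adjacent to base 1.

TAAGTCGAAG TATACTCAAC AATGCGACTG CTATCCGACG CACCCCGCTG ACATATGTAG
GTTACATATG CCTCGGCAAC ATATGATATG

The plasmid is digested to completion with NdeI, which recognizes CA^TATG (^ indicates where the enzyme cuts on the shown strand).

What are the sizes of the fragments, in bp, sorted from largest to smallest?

62, 15, 13 bp

NdeI sites (CATATG) start at positions 52, 65, 80.
NdeI cuts after base 2 of each site, so after positions 53, 66, 81.
Circular molecule, 3 cuts → 3 fragments:
  54–66 → 13 bp
  67–81 → 15 bp
  82–90 then 1–53 → 9 + 53 = 62 bp
Sorted largest to smallest: 62, 15, 13 bp.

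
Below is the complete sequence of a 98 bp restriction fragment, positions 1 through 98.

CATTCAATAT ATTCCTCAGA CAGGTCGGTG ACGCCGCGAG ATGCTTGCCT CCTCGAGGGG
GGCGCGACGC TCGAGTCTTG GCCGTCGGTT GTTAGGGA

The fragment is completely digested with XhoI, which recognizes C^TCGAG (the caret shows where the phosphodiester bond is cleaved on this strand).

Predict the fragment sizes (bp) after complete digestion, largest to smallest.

52, 28, 18 bp

XhoI sites (CTCGAG) start at positions 52, 70.
XhoI cuts after the first base of each site, so after positions 52, 70.
Linear molecule, 2 cuts → 3 fragments:
  1–52 → 52 bp
  53–70 → 18 bp
  71–98 → 28 bp
Sorted largest to smallest: 52, 28, 18 bp.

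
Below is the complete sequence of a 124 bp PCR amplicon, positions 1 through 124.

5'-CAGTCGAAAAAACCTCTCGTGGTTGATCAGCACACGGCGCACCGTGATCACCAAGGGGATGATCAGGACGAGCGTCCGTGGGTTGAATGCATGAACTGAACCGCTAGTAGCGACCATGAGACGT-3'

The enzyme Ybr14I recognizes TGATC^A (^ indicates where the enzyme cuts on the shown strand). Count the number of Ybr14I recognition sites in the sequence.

TGATCA occurs starting at positions 24, 45, 60.
Ybr14I cuts at 3 sites.

3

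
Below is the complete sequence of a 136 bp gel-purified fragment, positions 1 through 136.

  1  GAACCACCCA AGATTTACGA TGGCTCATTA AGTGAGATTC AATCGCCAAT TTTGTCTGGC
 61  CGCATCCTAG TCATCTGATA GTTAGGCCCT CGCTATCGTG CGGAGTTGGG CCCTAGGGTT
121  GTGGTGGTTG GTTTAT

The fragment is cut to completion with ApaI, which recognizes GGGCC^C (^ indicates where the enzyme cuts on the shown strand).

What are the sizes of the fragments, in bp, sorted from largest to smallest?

112, 24 bp

The ApaI site (GGGCCC) starts at position 108.
ApaI cuts after base 5 of each site (before the last base), so after position 112.
Linear molecule, 1 cut → 2 fragments:
  1–112 → 112 bp
  113–136 → 24 bp
Sorted largest to smallest: 112, 24 bp.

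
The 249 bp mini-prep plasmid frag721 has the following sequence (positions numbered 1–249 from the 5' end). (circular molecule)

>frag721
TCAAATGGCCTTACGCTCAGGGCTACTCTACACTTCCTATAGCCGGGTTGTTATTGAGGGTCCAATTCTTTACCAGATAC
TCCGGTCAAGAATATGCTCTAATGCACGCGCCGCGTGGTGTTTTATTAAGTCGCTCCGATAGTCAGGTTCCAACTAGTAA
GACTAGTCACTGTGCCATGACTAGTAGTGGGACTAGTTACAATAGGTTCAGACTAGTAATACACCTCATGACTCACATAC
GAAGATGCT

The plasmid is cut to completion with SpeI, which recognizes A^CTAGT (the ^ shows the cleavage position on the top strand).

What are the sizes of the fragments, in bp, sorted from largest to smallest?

190, 20, 18, 12, 9 bp

SpeI sites (ACTAGT) start at positions 153, 162, 180, 192, 212.
SpeI cuts after the first base of each site, so after positions 153, 162, 180, 192, 212.
Circular molecule, 5 cuts → 5 fragments:
  154–162 → 9 bp
  163–180 → 18 bp
  181–192 → 12 bp
  193–212 → 20 bp
  213–249 then 1–153 → 37 + 153 = 190 bp
Sorted largest to smallest: 190, 20, 18, 12, 9 bp.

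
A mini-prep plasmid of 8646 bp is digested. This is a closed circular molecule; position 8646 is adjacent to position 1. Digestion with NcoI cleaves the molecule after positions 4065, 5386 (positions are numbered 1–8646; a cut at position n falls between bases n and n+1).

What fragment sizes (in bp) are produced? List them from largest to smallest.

7325, 1321 bp

Circular molecule, 2 cuts → 2 fragments:
  5386 − 4065 = 1321 bp
  wrap: 8646 − 5386 + 4065 = 7325 bp
Sorted largest to smallest: 7325, 1321 bp.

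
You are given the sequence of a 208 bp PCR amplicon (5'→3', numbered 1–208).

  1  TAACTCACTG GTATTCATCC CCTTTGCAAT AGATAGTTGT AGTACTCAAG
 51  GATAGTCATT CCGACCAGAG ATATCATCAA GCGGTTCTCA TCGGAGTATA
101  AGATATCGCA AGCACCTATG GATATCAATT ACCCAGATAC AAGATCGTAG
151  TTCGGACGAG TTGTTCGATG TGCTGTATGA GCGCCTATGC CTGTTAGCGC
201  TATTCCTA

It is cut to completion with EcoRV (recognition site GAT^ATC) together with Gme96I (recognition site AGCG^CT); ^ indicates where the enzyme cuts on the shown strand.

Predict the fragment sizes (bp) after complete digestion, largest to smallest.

76, 72, 32, 19, 9 bp

EcoRV sites (GATATC) start at positions 70, 102, 121.
EcoRV cuts after base 3 of each site, so after positions 72, 104, 123.
The Gme96I site (AGCGCT) starts at position 196.
Gme96I cuts after base 4 of each site, so after position 199.
Combined cut positions: 72, 104, 123, 199.
Linear molecule, 4 cuts → 5 fragments:
  1–72 → 72 bp
  73–104 → 32 bp
  105–123 → 19 bp
  124–199 → 76 bp
  200–208 → 9 bp
Sorted largest to smallest: 76, 72, 32, 19, 9 bp.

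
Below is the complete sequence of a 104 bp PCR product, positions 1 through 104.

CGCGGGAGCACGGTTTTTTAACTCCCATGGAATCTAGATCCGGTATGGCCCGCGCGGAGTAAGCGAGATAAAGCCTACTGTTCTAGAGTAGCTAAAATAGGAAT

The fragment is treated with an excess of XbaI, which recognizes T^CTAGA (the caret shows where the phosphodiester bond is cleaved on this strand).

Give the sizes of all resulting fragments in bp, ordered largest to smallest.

49, 33, 22 bp

XbaI sites (TCTAGA) start at positions 33, 82.
XbaI cuts after the first base of each site, so after positions 33, 82.
Linear molecule, 2 cuts → 3 fragments:
  1–33 → 33 bp
  34–82 → 49 bp
  83–104 → 22 bp
Sorted largest to smallest: 49, 33, 22 bp.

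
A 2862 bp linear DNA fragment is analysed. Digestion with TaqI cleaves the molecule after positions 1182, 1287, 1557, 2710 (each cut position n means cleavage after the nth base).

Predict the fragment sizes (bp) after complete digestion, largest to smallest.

1182, 1153, 270, 152, 105 bp

Linear molecule, 4 cuts → 5 fragments:
  1182 − 0 = 1182 bp
  1287 − 1182 = 105 bp
  1557 − 1287 = 270 bp
  2710 − 1557 = 1153 bp
  2862 − 2710 = 152 bp
Sorted largest to smallest: 1182, 1153, 270, 152, 105 bp.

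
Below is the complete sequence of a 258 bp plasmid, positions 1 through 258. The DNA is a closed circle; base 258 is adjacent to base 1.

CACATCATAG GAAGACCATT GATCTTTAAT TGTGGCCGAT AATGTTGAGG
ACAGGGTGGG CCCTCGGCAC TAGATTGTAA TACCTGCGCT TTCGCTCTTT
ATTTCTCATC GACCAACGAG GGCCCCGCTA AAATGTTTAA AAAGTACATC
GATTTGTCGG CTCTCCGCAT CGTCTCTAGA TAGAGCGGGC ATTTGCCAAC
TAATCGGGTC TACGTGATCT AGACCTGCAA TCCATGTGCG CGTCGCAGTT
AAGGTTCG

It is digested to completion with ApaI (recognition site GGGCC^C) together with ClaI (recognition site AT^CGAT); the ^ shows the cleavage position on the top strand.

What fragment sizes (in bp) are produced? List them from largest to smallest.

ApaI sites (GGGCCC) start at positions 58, 120.
ApaI cuts after base 5 of each site (before the last base), so after positions 62, 124.
The ClaI site (ATCGAT) starts at position 148.
ClaI cuts after base 2 of each site, so after position 149.
Combined cut positions: 62, 124, 149.
Circular molecule, 3 cuts → 3 fragments:
  63–124 → 62 bp
  125–149 → 25 bp
  150–258 then 1–62 → 109 + 62 = 171 bp
Sorted largest to smallest: 171, 62, 25 bp.

171, 62, 25 bp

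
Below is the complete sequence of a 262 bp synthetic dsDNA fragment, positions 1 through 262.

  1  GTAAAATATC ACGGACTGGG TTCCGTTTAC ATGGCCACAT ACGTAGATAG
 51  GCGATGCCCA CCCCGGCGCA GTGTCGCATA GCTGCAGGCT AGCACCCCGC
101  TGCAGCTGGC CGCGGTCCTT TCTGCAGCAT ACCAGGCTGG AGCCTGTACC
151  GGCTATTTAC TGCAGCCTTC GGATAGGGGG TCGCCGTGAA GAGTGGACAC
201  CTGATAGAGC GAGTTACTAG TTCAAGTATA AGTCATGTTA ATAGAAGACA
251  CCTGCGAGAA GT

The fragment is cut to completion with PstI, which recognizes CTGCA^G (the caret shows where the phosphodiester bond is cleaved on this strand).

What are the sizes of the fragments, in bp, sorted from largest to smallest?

PstI sites (CTGCAG) start at positions 82, 100, 122, 160.
PstI cuts after base 5 of each site (before the last base), so after positions 86, 104, 126, 164.
Linear molecule, 4 cuts → 5 fragments:
  1–86 → 86 bp
  87–104 → 18 bp
  105–126 → 22 bp
  127–164 → 38 bp
  165–262 → 98 bp
Sorted largest to smallest: 98, 86, 38, 22, 18 bp.

98, 86, 38, 22, 18 bp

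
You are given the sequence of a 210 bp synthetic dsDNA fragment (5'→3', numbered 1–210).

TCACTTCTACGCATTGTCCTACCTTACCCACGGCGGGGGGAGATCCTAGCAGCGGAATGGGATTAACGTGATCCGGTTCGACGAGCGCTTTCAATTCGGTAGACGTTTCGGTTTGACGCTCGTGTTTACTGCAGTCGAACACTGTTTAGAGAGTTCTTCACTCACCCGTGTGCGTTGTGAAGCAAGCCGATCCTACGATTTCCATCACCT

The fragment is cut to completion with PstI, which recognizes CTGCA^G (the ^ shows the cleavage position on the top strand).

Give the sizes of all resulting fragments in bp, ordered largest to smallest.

133, 77 bp

The PstI site (CTGCAG) starts at position 129.
PstI cuts after base 5 of each site (before the last base), so after position 133.
Linear molecule, 1 cut → 2 fragments:
  1–133 → 133 bp
  134–210 → 77 bp
Sorted largest to smallest: 133, 77 bp.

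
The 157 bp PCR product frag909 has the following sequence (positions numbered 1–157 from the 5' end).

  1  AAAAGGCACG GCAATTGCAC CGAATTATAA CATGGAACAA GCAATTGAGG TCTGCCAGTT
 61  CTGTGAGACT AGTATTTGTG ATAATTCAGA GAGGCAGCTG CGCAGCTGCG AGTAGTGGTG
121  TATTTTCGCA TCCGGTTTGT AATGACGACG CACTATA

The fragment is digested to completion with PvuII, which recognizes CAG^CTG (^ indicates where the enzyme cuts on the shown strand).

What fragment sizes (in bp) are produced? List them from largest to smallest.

PvuII sites (CAGCTG) start at positions 95, 103.
PvuII cuts after base 3 of each site, so after positions 97, 105.
Linear molecule, 2 cuts → 3 fragments:
  1–97 → 97 bp
  98–105 → 8 bp
  106–157 → 52 bp
Sorted largest to smallest: 97, 52, 8 bp.

97, 52, 8 bp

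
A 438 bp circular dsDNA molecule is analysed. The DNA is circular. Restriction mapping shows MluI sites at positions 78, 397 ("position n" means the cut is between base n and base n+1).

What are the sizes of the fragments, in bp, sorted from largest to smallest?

319, 119 bp

Circular molecule, 2 cuts → 2 fragments:
  397 − 78 = 319 bp
  wrap: 438 − 397 + 78 = 119 bp
Sorted largest to smallest: 319, 119 bp.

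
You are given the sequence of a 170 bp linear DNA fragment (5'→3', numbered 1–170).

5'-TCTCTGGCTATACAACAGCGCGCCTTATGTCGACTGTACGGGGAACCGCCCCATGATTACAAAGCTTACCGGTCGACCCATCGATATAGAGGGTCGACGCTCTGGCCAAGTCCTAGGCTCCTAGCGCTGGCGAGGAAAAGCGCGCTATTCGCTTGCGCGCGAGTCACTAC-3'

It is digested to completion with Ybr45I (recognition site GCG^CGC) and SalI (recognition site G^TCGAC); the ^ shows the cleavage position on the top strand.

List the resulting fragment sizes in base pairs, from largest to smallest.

Ybr45I sites (GCGCGC) start at positions 18, 140, 155.
Ybr45I cuts after base 3 of each site, so after positions 20, 142, 157.
SalI sites (GTCGAC) start at positions 29, 72, 93.
SalI cuts after the first base of each site, so after positions 29, 72, 93.
Combined cut positions: 20, 29, 72, 93, 142, 157.
Linear molecule, 6 cuts → 7 fragments:
  1–20 → 20 bp
  21–29 → 9 bp
  30–72 → 43 bp
  73–93 → 21 bp
  94–142 → 49 bp
  143–157 → 15 bp
  158–170 → 13 bp
Sorted largest to smallest: 49, 43, 21, 20, 15, 13, 9 bp.

49, 43, 21, 20, 15, 13, 9 bp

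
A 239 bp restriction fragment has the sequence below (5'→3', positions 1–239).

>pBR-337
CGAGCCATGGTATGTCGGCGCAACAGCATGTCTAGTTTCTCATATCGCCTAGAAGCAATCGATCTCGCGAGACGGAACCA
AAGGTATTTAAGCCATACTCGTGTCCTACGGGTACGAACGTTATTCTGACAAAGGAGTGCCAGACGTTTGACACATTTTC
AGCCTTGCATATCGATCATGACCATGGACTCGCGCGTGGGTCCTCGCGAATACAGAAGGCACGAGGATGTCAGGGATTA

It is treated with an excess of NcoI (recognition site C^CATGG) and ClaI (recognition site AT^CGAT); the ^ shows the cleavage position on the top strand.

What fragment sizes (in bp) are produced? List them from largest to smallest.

113, 57, 54, 10, 5 bp

NcoI sites (CCATGG) start at positions 5, 182.
NcoI cuts after the first base of each site, so after positions 5, 182.
ClaI sites (ATCGAT) start at positions 58, 171.
ClaI cuts after base 2 of each site, so after positions 59, 172.
Combined cut positions: 5, 59, 172, 182.
Linear molecule, 4 cuts → 5 fragments:
  1–5 → 5 bp
  6–59 → 54 bp
  60–172 → 113 bp
  173–182 → 10 bp
  183–239 → 57 bp
Sorted largest to smallest: 113, 57, 54, 10, 5 bp.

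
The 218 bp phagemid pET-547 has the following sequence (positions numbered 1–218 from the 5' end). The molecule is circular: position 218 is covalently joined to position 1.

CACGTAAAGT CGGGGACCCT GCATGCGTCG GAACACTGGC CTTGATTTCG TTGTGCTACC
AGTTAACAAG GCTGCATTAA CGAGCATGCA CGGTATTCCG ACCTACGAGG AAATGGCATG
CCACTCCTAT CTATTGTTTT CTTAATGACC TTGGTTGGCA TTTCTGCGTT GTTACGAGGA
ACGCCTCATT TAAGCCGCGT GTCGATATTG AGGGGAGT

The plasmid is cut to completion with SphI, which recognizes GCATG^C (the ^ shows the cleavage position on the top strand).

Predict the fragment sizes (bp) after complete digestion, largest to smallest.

123, 63, 32 bp

SphI sites (GCATGC) start at positions 21, 84, 116.
SphI cuts after base 5 of each site (before the last base), so after positions 25, 88, 120.
Circular molecule, 3 cuts → 3 fragments:
  26–88 → 63 bp
  89–120 → 32 bp
  121–218 then 1–25 → 98 + 25 = 123 bp
Sorted largest to smallest: 123, 63, 32 bp.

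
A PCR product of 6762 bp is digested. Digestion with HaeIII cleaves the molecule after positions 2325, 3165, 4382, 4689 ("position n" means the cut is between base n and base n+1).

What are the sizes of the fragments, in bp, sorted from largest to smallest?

Linear molecule, 4 cuts → 5 fragments:
  2325 − 0 = 2325 bp
  3165 − 2325 = 840 bp
  4382 − 3165 = 1217 bp
  4689 − 4382 = 307 bp
  6762 − 4689 = 2073 bp
Sorted largest to smallest: 2325, 2073, 1217, 840, 307 bp.

2325, 2073, 1217, 840, 307 bp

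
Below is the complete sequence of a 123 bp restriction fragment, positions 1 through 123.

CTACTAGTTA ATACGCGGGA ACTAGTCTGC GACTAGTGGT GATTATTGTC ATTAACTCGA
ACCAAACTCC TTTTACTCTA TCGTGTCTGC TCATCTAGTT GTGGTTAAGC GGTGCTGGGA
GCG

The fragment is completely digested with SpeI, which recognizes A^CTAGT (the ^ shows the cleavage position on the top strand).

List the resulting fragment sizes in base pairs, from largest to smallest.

SpeI sites (ACTAGT) start at positions 3, 21, 32.
SpeI cuts after the first base of each site, so after positions 3, 21, 32.
Linear molecule, 3 cuts → 4 fragments:
  1–3 → 3 bp
  4–21 → 18 bp
  22–32 → 11 bp
  33–123 → 91 bp
Sorted largest to smallest: 91, 18, 11, 3 bp.

91, 18, 11, 3 bp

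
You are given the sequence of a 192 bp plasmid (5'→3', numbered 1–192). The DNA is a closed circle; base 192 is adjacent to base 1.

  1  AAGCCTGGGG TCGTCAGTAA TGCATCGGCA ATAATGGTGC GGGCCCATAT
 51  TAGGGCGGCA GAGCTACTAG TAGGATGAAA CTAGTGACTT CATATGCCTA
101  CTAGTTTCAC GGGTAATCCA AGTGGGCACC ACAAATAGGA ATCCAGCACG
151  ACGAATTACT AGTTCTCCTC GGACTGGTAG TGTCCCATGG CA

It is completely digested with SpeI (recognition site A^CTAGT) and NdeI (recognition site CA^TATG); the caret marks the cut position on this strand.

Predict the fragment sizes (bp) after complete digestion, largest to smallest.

100, 58, 14, 12, 8 bp

SpeI sites (ACTAGT) start at positions 66, 80, 100, 158.
SpeI cuts after the first base of each site, so after positions 66, 80, 100, 158.
The NdeI site (CATATG) starts at position 91.
NdeI cuts after base 2 of each site, so after position 92.
Combined cut positions: 66, 80, 92, 100, 158.
Circular molecule, 5 cuts → 5 fragments:
  67–80 → 14 bp
  81–92 → 12 bp
  93–100 → 8 bp
  101–158 → 58 bp
  159–192 then 1–66 → 34 + 66 = 100 bp
Sorted largest to smallest: 100, 58, 14, 12, 8 bp.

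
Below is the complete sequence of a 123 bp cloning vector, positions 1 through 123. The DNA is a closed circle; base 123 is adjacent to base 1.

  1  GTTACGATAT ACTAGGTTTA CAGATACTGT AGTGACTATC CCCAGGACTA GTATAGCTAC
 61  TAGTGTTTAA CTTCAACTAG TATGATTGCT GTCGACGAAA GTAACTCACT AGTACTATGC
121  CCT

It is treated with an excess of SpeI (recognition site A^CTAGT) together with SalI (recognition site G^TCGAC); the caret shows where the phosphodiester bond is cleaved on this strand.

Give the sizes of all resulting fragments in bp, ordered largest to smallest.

62, 17, 17, 15, 12 bp

SpeI sites (ACTAGT) start at positions 47, 59, 76, 108.
SpeI cuts after the first base of each site, so after positions 47, 59, 76, 108.
The SalI site (GTCGAC) starts at position 91.
SalI cuts after the first base of each site, so after position 91.
Combined cut positions: 47, 59, 76, 91, 108.
Circular molecule, 5 cuts → 5 fragments:
  48–59 → 12 bp
  60–76 → 17 bp
  77–91 → 15 bp
  92–108 → 17 bp
  109–123 then 1–47 → 15 + 47 = 62 bp
Sorted largest to smallest: 62, 17, 17, 15, 12 bp.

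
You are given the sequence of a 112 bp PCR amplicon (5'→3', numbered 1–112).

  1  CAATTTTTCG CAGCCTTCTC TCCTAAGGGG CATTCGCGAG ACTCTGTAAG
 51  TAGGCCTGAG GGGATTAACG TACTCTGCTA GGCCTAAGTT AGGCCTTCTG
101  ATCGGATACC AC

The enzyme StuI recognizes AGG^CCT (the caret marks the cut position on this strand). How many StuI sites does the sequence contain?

AGGCCT occurs starting at positions 52, 80, 91.
StuI cuts at 3 sites.

3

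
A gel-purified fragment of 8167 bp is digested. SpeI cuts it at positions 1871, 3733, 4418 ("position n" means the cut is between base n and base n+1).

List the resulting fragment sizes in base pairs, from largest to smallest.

Linear molecule, 3 cuts → 4 fragments:
  1871 − 0 = 1871 bp
  3733 − 1871 = 1862 bp
  4418 − 3733 = 685 bp
  8167 − 4418 = 3749 bp
Sorted largest to smallest: 3749, 1871, 1862, 685 bp.

3749, 1871, 1862, 685 bp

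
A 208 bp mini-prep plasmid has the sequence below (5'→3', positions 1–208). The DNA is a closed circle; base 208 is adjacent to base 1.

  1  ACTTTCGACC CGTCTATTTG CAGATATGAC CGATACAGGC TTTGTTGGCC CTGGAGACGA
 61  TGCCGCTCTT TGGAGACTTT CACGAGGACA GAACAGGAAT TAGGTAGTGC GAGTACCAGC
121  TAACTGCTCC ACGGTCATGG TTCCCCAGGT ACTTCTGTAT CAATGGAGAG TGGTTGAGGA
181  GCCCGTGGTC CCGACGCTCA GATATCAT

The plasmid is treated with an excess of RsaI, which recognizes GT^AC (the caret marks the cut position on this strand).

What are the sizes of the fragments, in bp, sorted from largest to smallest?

172, 36 bp

RsaI sites (GTAC) start at positions 113, 149.
RsaI cuts after base 2 of each site, so after positions 114, 150.
Circular molecule, 2 cuts → 2 fragments:
  115–150 → 36 bp
  151–208 then 1–114 → 58 + 114 = 172 bp
Sorted largest to smallest: 172, 36 bp.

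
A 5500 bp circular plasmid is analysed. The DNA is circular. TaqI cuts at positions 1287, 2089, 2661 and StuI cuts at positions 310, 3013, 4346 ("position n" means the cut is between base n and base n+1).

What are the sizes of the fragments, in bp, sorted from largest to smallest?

1464, 1333, 977, 802, 572, 352 bp

Combined cut positions (sorted): 310, 1287, 2089, 2661, 3013, 4346.
Circular molecule, 6 cuts → 6 fragments:
  1287 − 310 = 977 bp
  2089 − 1287 = 802 bp
  2661 − 2089 = 572 bp
  3013 − 2661 = 352 bp
  4346 − 3013 = 1333 bp
  wrap: 5500 − 4346 + 310 = 1464 bp
Sorted largest to smallest: 1464, 1333, 977, 802, 572, 352 bp.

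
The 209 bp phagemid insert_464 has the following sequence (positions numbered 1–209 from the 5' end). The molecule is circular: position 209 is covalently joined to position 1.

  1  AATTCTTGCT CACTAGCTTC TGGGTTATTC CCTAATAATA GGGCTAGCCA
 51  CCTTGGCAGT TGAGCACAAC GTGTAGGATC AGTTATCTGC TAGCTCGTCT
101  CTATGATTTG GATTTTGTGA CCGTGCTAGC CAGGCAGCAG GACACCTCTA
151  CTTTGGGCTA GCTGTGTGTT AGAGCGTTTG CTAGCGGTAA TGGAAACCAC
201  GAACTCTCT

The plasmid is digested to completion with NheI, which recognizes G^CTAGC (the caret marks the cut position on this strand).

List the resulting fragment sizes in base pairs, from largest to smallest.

NheI sites (GCTAGC) start at positions 43, 89, 125, 157, 180.
NheI cuts after the first base of each site, so after positions 43, 89, 125, 157, 180.
Circular molecule, 5 cuts → 5 fragments:
  44–89 → 46 bp
  90–125 → 36 bp
  126–157 → 32 bp
  158–180 → 23 bp
  181–209 then 1–43 → 29 + 43 = 72 bp
Sorted largest to smallest: 72, 46, 36, 32, 23 bp.

72, 46, 36, 32, 23 bp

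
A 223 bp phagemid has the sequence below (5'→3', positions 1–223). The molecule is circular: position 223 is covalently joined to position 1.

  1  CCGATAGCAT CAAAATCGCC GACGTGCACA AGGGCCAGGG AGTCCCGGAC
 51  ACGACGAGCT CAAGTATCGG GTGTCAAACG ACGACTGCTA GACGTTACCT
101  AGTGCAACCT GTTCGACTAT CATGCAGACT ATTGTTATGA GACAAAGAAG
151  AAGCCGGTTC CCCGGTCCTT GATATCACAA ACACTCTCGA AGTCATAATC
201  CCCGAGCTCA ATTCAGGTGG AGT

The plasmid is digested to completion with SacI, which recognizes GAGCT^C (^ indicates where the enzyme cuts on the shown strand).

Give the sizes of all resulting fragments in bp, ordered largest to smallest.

148, 75 bp

SacI sites (GAGCTC) start at positions 56, 204.
SacI cuts after base 5 of each site (before the last base), so after positions 60, 208.
Circular molecule, 2 cuts → 2 fragments:
  61–208 → 148 bp
  209–223 then 1–60 → 15 + 60 = 75 bp
Sorted largest to smallest: 148, 75 bp.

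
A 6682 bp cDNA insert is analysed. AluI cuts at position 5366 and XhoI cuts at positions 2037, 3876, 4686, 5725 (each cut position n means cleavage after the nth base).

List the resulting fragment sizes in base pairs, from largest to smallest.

Combined cut positions (sorted): 2037, 3876, 4686, 5366, 5725.
Linear molecule, 5 cuts → 6 fragments:
  2037 − 0 = 2037 bp
  3876 − 2037 = 1839 bp
  4686 − 3876 = 810 bp
  5366 − 4686 = 680 bp
  5725 − 5366 = 359 bp
  6682 − 5725 = 957 bp
Sorted largest to smallest: 2037, 1839, 957, 810, 680, 359 bp.

2037, 1839, 957, 810, 680, 359 bp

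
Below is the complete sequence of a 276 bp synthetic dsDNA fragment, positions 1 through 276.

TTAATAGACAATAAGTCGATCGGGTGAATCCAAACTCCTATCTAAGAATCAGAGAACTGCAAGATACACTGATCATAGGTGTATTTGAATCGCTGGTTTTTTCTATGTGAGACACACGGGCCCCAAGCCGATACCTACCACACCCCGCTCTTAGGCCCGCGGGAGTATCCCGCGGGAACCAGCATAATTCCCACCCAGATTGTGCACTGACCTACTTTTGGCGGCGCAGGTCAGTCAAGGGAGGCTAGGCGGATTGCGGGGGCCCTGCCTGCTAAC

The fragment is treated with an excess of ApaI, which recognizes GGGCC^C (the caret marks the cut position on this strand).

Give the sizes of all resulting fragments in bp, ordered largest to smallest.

142, 122, 12 bp

ApaI sites (GGGCCC) start at positions 118, 260.
ApaI cuts after base 5 of each site (before the last base), so after positions 122, 264.
Linear molecule, 2 cuts → 3 fragments:
  1–122 → 122 bp
  123–264 → 142 bp
  265–276 → 12 bp
Sorted largest to smallest: 142, 122, 12 bp.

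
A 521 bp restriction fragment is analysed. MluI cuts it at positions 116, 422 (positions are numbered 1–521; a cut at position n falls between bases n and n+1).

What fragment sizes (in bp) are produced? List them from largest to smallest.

Linear molecule, 2 cuts → 3 fragments:
  116 − 0 = 116 bp
  422 − 116 = 306 bp
  521 − 422 = 99 bp
Sorted largest to smallest: 306, 116, 99 bp.

306, 116, 99 bp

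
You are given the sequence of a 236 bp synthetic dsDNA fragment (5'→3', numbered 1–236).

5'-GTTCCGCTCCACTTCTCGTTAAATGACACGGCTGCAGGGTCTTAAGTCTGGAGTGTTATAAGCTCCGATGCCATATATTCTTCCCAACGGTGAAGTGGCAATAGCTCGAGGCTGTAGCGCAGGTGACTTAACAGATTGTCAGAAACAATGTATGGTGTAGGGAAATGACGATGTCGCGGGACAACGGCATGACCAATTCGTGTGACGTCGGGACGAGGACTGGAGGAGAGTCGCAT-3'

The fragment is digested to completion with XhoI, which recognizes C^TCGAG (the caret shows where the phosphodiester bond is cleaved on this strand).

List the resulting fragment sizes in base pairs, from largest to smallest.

131, 105 bp

The XhoI site (CTCGAG) starts at position 105.
XhoI cuts after the first base of each site, so after position 105.
Linear molecule, 1 cut → 2 fragments:
  1–105 → 105 bp
  106–236 → 131 bp
Sorted largest to smallest: 131, 105 bp.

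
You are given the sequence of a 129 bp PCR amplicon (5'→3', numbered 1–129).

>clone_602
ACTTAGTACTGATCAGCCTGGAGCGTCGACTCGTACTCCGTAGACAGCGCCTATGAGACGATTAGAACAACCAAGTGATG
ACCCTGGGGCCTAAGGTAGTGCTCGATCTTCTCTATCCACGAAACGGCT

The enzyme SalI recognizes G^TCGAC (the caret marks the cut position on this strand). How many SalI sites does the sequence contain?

1

GTCGAC occurs starting at position 25.
SalI cuts at 1 site.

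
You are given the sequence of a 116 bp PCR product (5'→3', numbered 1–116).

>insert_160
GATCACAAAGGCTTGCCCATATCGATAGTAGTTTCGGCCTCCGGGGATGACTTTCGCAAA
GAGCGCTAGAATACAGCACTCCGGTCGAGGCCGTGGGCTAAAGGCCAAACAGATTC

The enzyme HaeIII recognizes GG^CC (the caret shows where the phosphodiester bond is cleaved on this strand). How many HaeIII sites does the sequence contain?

3

GGCC occurs starting at positions 36, 89, 103.
HaeIII cuts at 3 sites.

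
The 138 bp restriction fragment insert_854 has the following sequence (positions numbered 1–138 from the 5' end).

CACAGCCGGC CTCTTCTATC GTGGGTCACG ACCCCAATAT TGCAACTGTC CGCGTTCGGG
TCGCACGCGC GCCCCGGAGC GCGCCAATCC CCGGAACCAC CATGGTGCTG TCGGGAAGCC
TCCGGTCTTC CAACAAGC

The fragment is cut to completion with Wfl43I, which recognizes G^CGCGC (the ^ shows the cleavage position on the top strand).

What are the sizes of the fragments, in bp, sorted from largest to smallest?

67, 59, 12 bp

Wfl43I sites (GCGCGC) start at positions 67, 79.
Wfl43I cuts after the first base of each site, so after positions 67, 79.
Linear molecule, 2 cuts → 3 fragments:
  1–67 → 67 bp
  68–79 → 12 bp
  80–138 → 59 bp
Sorted largest to smallest: 67, 59, 12 bp.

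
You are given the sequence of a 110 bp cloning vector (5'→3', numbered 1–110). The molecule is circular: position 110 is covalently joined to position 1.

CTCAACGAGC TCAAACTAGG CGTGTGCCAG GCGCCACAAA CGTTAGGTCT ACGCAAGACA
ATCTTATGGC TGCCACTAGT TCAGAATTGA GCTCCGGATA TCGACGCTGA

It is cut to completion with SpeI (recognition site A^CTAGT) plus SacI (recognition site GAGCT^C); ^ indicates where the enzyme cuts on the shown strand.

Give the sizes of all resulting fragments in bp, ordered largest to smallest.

64, 28, 18 bp

The SpeI site (ACTAGT) starts at position 75.
SpeI cuts after the first base of each site, so after position 75.
SacI sites (GAGCTC) start at positions 7, 89.
SacI cuts after base 5 of each site (before the last base), so after positions 11, 93.
Combined cut positions: 11, 75, 93.
Circular molecule, 3 cuts → 3 fragments:
  12–75 → 64 bp
  76–93 → 18 bp
  94–110 then 1–11 → 17 + 11 = 28 bp
Sorted largest to smallest: 64, 28, 18 bp.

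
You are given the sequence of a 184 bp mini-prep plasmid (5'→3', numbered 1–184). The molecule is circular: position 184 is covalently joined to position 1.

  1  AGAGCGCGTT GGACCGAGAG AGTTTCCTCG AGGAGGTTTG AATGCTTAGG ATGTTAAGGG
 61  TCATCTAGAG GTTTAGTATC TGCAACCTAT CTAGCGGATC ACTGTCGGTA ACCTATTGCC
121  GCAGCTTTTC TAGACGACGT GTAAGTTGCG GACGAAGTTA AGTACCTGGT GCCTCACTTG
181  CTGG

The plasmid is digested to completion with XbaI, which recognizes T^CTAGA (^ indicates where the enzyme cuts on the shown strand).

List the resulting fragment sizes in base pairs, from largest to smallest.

119, 65 bp

XbaI sites (TCTAGA) start at positions 64, 129.
XbaI cuts after the first base of each site, so after positions 64, 129.
Circular molecule, 2 cuts → 2 fragments:
  65–129 → 65 bp
  130–184 then 1–64 → 55 + 64 = 119 bp
Sorted largest to smallest: 119, 65 bp.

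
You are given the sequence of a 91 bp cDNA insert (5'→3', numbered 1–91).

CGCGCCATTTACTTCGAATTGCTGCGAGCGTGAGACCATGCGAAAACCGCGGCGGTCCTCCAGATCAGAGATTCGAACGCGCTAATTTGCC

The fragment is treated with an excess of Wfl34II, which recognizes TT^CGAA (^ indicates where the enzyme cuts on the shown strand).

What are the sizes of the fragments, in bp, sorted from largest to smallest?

59, 18, 14 bp

Wfl34II sites (TTCGAA) start at positions 13, 72.
Wfl34II cuts after base 2 of each site, so after positions 14, 73.
Linear molecule, 2 cuts → 3 fragments:
  1–14 → 14 bp
  15–73 → 59 bp
  74–91 → 18 bp
Sorted largest to smallest: 59, 18, 14 bp.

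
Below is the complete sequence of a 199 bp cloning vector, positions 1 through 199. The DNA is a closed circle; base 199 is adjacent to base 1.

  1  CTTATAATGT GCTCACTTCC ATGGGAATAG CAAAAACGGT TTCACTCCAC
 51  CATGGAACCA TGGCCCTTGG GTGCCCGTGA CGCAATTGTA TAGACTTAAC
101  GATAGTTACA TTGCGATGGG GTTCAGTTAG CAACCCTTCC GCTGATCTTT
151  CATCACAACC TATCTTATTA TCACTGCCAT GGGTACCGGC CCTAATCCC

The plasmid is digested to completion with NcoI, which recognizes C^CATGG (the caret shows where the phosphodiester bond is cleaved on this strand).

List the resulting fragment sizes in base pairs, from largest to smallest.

NcoI sites (CCATGG) start at positions 19, 50, 58, 177.
NcoI cuts after the first base of each site, so after positions 19, 50, 58, 177.
Circular molecule, 4 cuts → 4 fragments:
  20–50 → 31 bp
  51–58 → 8 bp
  59–177 → 119 bp
  178–199 then 1–19 → 22 + 19 = 41 bp
Sorted largest to smallest: 119, 41, 31, 8 bp.

119, 41, 31, 8 bp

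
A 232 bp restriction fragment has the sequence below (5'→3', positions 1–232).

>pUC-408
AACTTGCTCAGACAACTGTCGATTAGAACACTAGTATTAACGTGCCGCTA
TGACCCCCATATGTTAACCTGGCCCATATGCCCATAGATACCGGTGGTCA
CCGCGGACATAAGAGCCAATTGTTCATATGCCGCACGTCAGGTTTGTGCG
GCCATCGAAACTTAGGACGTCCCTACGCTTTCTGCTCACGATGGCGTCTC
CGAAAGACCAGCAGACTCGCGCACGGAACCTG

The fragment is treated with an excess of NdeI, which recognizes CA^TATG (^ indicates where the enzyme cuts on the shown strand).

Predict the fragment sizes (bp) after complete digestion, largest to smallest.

NdeI sites (CATATG) start at positions 58, 75, 125.
NdeI cuts after base 2 of each site, so after positions 59, 76, 126.
Linear molecule, 3 cuts → 4 fragments:
  1–59 → 59 bp
  60–76 → 17 bp
  77–126 → 50 bp
  127–232 → 106 bp
Sorted largest to smallest: 106, 59, 50, 17 bp.

106, 59, 50, 17 bp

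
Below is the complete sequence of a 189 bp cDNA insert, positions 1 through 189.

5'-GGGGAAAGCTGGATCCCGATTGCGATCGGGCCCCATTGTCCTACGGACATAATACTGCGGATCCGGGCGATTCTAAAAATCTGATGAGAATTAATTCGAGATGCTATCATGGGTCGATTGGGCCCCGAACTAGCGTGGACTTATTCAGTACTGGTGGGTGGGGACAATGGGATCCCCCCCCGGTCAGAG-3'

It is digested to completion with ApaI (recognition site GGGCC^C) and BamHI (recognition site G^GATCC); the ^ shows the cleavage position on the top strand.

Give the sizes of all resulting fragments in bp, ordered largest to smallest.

ApaI sites (GGGCCC) start at positions 28, 120.
ApaI cuts after base 5 of each site (before the last base), so after positions 32, 124.
BamHI sites (GGATCC) start at positions 11, 59, 170.
BamHI cuts after the first base of each site, so after positions 11, 59, 170.
Combined cut positions: 11, 32, 59, 124, 170.
Linear molecule, 5 cuts → 6 fragments:
  1–11 → 11 bp
  12–32 → 21 bp
  33–59 → 27 bp
  60–124 → 65 bp
  125–170 → 46 bp
  171–189 → 19 bp
Sorted largest to smallest: 65, 46, 27, 21, 19, 11 bp.

65, 46, 27, 21, 19, 11 bp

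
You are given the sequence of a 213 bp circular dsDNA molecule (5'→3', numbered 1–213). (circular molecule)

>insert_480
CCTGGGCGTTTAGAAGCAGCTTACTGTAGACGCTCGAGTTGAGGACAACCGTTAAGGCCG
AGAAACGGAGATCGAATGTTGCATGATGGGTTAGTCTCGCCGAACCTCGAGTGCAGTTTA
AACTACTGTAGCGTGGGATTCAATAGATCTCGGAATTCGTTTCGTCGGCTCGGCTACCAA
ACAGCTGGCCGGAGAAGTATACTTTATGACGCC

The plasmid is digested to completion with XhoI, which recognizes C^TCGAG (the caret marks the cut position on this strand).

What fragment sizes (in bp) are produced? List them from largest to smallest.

140, 73 bp

XhoI sites (CTCGAG) start at positions 33, 106.
XhoI cuts after the first base of each site, so after positions 33, 106.
Circular molecule, 2 cuts → 2 fragments:
  34–106 → 73 bp
  107–213 then 1–33 → 107 + 33 = 140 bp
Sorted largest to smallest: 140, 73 bp.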